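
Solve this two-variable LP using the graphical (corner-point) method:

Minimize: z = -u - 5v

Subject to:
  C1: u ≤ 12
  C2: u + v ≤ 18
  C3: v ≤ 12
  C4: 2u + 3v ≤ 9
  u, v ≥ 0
Each vertex is the intersection of two constraint boundaries that also satisfies all remaining constraints:
  u = 0 and v = 0 → (0, 0)
  2u + 3v = 9 and v = 0 → (4.5, 0)
  2u + 3v = 9 and u = 0 → (0, 3)

Evaluating z = -u - 5v at each vertex:
  (0, 0): z = 0
  (4.5, 0): z = -4.5
  (0, 3): z = -15

The minimum is at (0, 3) with z = -15.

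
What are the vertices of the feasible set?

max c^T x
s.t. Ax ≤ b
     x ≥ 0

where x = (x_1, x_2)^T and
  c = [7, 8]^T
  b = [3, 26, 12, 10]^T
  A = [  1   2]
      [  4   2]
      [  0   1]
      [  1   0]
Each vertex is the intersection of two constraint boundaries that also satisfies all remaining constraints:
  x_1 = 0 and x_2 = 0 → (0, 0)
  x_1 + 2x_2 = 3 and x_2 = 0 → (3, 0)
  x_1 + 2x_2 = 3 and x_1 = 0 → (0, 1.5)

Vertices: (0, 0), (3, 0), (0, 1.5)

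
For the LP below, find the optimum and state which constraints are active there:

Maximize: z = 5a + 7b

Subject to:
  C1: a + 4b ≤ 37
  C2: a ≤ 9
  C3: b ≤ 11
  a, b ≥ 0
Optimal: a = 9, b = 7
Binding: C1, C2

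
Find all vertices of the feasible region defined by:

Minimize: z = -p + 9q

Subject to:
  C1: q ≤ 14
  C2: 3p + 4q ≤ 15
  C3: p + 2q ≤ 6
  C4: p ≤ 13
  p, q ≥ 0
Each vertex is the intersection of two constraint boundaries that also satisfies all remaining constraints:
  p = 0 and q = 0 → (0, 0)
  3p + 4q = 15 and q = 0 → (5, 0)
  3p + 4q = 15 and p + 2q = 6 → (3, 1.5)
  p + 2q = 6 and p = 0 → (0, 3)

Vertices: (0, 0), (5, 0), (3, 1.5), (0, 3)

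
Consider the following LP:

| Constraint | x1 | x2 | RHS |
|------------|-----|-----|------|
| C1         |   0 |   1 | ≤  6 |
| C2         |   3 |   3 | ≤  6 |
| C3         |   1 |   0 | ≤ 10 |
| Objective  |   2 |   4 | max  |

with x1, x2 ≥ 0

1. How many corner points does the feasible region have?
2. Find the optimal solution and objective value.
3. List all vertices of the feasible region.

1. 3
2. x1 = 0, x2 = 2, z = 8
3. (0, 0), (2, 0), (0, 2)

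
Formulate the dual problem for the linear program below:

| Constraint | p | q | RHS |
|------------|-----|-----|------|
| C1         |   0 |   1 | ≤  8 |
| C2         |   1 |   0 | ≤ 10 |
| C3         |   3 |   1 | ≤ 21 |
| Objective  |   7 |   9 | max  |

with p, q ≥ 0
Minimize: z = 8y1 + 10y2 + 21y3

Subject to:
  C1: -y2 - 3y3 ≤ -7
  C2: -y1 - y3 ≤ -9
  y1, y2, y3 ≥ 0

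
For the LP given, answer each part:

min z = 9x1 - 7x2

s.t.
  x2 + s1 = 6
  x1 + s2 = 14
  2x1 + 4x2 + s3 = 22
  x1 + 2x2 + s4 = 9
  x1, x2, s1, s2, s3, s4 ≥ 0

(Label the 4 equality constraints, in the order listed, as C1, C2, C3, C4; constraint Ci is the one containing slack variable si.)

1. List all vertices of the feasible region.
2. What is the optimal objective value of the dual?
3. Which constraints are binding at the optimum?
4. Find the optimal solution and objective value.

1. (0, 0), (9, 0), (0, 4.5)
2. -31.5 (by strong duality, equal to the primal optimum)
3. C4, x1 ≥ 0
4. x1 = 0, x2 = 4.5, z = -31.5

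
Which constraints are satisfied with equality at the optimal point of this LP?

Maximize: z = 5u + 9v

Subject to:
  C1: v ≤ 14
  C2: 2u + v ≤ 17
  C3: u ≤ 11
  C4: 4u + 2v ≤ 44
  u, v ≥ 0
Optimal: u = 1.5, v = 14
Slack at optimum:
  C1: slack = 0 (binding)
  C2: slack = 0 (binding)
  C3: slack = 9.5
  C4: slack = 10
  u ≥ 0: u = 1.5
  v ≥ 0: v = 14
Binding constraints: C1, C2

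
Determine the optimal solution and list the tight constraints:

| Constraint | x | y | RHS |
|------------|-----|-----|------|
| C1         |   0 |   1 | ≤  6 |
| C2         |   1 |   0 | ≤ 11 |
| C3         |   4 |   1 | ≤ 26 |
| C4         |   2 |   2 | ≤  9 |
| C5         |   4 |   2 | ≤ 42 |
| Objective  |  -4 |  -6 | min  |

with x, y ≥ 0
Optimal: x = 0, y = 4.5
Slack at optimum:
  C1: slack = 1.5
  C2: slack = 11
  C3: slack = 21.5
  C4: slack = 0 (binding)
  C5: slack = 33
  x ≥ 0: x = 0 (binding)
  y ≥ 0: y = 4.5
Binding constraints: C4, x ≥ 0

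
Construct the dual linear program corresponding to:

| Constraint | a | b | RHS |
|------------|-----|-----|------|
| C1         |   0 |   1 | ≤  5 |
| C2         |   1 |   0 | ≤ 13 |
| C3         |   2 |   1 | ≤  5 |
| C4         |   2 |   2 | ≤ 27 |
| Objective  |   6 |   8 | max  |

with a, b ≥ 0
Minimize: z = 5y1 + 13y2 + 5y3 + 27y4

Subject to:
  C1: -y2 - 2y3 - 2y4 ≤ -6
  C2: -y1 - y3 - 2y4 ≤ -8
  y1, y2, y3, y4 ≥ 0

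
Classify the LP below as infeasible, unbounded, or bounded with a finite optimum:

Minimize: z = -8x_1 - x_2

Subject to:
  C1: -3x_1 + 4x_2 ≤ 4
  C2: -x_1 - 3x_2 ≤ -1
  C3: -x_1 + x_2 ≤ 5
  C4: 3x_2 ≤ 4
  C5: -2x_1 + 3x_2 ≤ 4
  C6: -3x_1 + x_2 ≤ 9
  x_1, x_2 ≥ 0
Feasible point: (0, 1) satisfies every constraint, so the LP is feasible.
Direction d = (1, 0): for each constraint row a, a·d ≤ 0 —
  (-3)(1) + (4)(0) = -3 ≤ 0
  (-1)(1) + (-3)(0) = -1 ≤ 0
  (-1)(1) + (1)(0) = -1 ≤ 0
  (0)(1) + (3)(0) = 0 ≤ 0
  (-2)(1) + (3)(0) = -2 ≤ 0
  (-3)(1) + (1)(0) = -3 ≤ 0
and d ≥ 0, so (0, 1) + t·d stays feasible for every t ≥ 0. Along this ray z = -8x_1 - x_2 changes by -8 per unit t, so z → −∞.

The LP is unbounded; z can be made arbitrarily small.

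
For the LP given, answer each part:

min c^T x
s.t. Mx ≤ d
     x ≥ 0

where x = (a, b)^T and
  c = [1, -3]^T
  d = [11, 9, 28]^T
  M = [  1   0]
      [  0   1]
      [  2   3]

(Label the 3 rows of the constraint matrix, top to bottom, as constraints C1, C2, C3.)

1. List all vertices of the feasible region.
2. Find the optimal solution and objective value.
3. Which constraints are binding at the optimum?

1. (0, 0), (11, 0), (11, 2), (0.5, 9), (0, 9)
2. a = 0, b = 9, z = -27
3. C2, a ≥ 0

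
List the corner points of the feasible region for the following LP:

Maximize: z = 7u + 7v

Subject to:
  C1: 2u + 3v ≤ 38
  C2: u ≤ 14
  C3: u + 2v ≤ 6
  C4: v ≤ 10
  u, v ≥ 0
Each vertex is the intersection of two constraint boundaries that also satisfies all remaining constraints:
  u = 0 and v = 0 → (0, 0)
  u + 2v = 6 and v = 0 → (6, 0)
  u + 2v = 6 and u = 0 → (0, 3)

Vertices: (0, 0), (6, 0), (0, 3)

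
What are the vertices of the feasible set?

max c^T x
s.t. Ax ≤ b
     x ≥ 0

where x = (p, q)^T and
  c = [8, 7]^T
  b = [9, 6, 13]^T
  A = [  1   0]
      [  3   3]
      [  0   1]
Each vertex is the intersection of two constraint boundaries that also satisfies all remaining constraints:
  p = 0 and q = 0 → (0, 0)
  3p + 3q = 6 and q = 0 → (2, 0)
  3p + 3q = 6 and p = 0 → (0, 2)

Vertices: (0, 0), (2, 0), (0, 2)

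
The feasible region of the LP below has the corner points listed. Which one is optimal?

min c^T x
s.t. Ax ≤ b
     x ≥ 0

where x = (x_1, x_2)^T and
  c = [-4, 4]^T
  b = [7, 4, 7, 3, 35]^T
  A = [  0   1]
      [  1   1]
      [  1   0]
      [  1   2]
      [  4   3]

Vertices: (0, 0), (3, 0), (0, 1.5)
Evaluating z = -4x_1 + 4x_2 at each vertex:
  (0, 0): z = 0
  (3, 0): z = -12
  (0, 1.5): z = 6

The smallest value is z = -12, attained at (3, 0).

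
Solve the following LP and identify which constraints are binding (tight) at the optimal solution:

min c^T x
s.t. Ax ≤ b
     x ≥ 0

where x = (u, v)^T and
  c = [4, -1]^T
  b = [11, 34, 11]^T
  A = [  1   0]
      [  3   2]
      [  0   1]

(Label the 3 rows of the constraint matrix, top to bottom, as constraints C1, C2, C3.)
Optimal: u = 0, v = 11
Slack at optimum:
  C1: slack = 11
  C2: slack = 12
  C3: slack = 0 (binding)
  u ≥ 0: u = 0 (binding)
  v ≥ 0: v = 11
Binding constraints: C3, u ≥ 0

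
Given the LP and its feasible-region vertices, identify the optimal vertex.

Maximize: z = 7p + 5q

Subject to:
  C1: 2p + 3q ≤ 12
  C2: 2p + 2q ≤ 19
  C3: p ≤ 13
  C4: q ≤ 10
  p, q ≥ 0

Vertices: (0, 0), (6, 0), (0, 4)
(6, 0) with z = 42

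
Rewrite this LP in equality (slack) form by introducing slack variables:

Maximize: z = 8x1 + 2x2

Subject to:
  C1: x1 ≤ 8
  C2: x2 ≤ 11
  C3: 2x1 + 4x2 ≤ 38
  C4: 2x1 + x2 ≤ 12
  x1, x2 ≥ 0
max z = 8x1 + 2x2

s.t.
  x1 + s1 = 8
  x2 + s2 = 11
  2x1 + 4x2 + s3 = 38
  2x1 + x2 + s4 = 12
  x1, x2, s1, s2, s3, s4 ≥ 0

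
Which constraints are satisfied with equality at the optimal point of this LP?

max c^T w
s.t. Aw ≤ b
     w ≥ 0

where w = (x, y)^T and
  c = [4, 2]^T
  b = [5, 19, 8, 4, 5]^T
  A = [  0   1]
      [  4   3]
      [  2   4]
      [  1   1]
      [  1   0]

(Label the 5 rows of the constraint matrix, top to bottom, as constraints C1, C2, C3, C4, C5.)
Optimal: x = 4, y = 0
Slack at optimum:
  C1: slack = 5
  C2: slack = 3
  C3: slack = 0 (binding)
  C4: slack = 0 (binding)
  C5: slack = 1
  x ≥ 0: x = 4
  y ≥ 0: y = 0 (binding)
Binding constraints: C3, C4, y ≥ 0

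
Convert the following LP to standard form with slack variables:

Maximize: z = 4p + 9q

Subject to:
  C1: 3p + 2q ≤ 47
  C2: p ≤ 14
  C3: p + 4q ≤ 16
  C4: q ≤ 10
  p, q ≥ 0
max z = 4p + 9q

s.t.
  3p + 2q + s1 = 47
  p + s2 = 14
  p + 4q + s3 = 16
  q + s4 = 10
  p, q, s1, s2, s3, s4 ≥ 0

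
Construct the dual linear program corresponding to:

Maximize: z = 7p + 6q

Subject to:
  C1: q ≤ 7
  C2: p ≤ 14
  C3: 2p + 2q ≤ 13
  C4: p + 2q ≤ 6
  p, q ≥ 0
Minimize: z = 7y1 + 14y2 + 13y3 + 6y4

Subject to:
  C1: -y2 - 2y3 - y4 ≤ -7
  C2: -y1 - 2y3 - 2y4 ≤ -6
  y1, y2, y3, y4 ≥ 0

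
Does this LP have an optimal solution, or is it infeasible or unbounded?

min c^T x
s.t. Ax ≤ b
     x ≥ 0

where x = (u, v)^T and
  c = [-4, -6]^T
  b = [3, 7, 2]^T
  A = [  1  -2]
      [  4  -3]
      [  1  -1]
Feasible point: (0, 0) satisfies every constraint, so the LP is feasible.
Direction d = (0, 1): for each constraint row a, a·d ≤ 0 —
  (1)(0) + (-2)(1) = -2 ≤ 0
  (4)(0) + (-3)(1) = -3 ≤ 0
  (1)(0) + (-1)(1) = -1 ≤ 0
and d ≥ 0, so (0, 0) + t·d stays feasible for every t ≥ 0. Along this ray z = -4u - 6v changes by -6 per unit t, so z → −∞.

The LP is unbounded; z can be made arbitrarily small.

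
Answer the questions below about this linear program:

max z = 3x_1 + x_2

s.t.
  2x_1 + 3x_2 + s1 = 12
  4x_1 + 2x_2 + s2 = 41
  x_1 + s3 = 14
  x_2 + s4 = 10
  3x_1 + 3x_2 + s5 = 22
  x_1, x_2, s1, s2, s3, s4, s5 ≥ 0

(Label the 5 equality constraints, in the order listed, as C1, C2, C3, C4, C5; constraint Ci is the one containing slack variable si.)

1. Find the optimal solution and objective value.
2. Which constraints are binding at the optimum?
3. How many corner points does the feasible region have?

1. x_1 = 6, x_2 = 0, z = 18
2. C1, x_2 ≥ 0
3. 3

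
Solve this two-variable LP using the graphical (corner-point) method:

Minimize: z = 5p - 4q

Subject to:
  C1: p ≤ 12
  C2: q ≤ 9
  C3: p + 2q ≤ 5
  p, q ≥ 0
Each vertex is the intersection of two constraint boundaries that also satisfies all remaining constraints:
  p = 0 and q = 0 → (0, 0)
  p + 2q = 5 and q = 0 → (5, 0)
  p + 2q = 5 and p = 0 → (0, 2.5)

Evaluating z = 5p - 4q at each vertex:
  (0, 0): z = 0
  (5, 0): z = 25
  (0, 2.5): z = -10

The minimum is at (0, 2.5) with z = -10.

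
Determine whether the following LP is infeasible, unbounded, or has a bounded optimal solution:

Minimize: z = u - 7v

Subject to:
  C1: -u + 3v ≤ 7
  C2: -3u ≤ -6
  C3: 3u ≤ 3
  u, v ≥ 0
C3 requires 3u ≤ 3, while C2 (-3u ≤ -6) is equivalent to 3u ≥ 6. Together they would need 6 ≤ 3u ≤ 3, which is impossible since 6 > 3. No point satisfies all constraints.

Infeasible — the constraint set is empty.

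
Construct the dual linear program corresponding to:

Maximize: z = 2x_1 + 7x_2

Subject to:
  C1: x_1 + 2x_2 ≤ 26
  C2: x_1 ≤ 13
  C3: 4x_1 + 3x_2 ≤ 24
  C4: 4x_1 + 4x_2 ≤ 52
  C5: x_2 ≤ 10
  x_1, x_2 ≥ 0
Minimize: z = 26y1 + 13y2 + 24y3 + 52y4 + 10y5

Subject to:
  C1: -y1 - y2 - 4y3 - 4y4 ≤ -2
  C2: -2y1 - 3y3 - 4y4 - y5 ≤ -7
  y1, y2, y3, y4, y5 ≥ 0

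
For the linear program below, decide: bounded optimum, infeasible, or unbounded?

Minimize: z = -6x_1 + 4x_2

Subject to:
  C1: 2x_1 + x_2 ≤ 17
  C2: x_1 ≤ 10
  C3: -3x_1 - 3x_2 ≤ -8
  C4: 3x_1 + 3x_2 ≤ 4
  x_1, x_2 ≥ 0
C4 requires 3x_1 + 3x_2 ≤ 4, while C3 (-3x_1 - 3x_2 ≤ -8) is equivalent to 3x_1 + 3x_2 ≥ 8. Together they would need 8 ≤ 3x_1 + 3x_2 ≤ 4, which is impossible since 8 > 4. No point satisfies all constraints.

Infeasible: no point satisfies all constraints simultaneously.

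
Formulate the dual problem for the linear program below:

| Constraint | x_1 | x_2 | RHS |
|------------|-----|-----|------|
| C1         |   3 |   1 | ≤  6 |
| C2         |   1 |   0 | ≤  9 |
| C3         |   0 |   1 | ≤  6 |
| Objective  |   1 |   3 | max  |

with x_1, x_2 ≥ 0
Minimize: z = 6y1 + 9y2 + 6y3

Subject to:
  C1: -3y1 - y2 ≤ -1
  C2: -y1 - y3 ≤ -3
  y1, y2, y3 ≥ 0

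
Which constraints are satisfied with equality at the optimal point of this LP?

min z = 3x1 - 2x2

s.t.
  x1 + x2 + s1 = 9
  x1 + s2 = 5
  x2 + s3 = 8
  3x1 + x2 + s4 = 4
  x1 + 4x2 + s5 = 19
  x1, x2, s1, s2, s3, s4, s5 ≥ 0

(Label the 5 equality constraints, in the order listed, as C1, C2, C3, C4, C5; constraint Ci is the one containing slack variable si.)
Optimal: x1 = 0, x2 = 4
Slack at optimum:
  C1: slack = 5
  C2: slack = 5
  C3: slack = 4
  C4: slack = 0 (binding)
  C5: slack = 3
  x1 ≥ 0: x1 = 0 (binding)
  x2 ≥ 0: x2 = 4
Binding constraints: C4, x1 ≥ 0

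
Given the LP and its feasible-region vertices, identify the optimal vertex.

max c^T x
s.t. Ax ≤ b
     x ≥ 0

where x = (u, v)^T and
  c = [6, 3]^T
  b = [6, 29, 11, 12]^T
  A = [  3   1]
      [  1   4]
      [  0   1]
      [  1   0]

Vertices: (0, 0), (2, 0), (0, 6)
(0, 6) with z = 18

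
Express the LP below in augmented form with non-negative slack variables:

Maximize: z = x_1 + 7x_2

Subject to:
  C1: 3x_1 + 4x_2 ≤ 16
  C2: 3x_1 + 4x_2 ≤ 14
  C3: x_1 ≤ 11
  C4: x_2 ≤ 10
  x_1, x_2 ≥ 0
max z = x_1 + 7x_2

s.t.
  3x_1 + 4x_2 + s1 = 16
  3x_1 + 4x_2 + s2 = 14
  x_1 + s3 = 11
  x_2 + s4 = 10
  x_1, x_2, s1, s2, s3, s4 ≥ 0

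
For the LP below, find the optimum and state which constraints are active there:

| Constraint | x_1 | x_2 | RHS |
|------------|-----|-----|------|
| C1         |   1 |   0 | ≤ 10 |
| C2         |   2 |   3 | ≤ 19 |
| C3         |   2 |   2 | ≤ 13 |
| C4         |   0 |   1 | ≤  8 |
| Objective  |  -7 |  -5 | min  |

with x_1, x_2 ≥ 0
Optimal: x_1 = 6.5, x_2 = 0
Slack at optimum:
  C1: slack = 3.5
  C2: slack = 6
  C3: slack = 0 (binding)
  C4: slack = 8
  x_1 ≥ 0: x_1 = 6.5
  x_2 ≥ 0: x_2 = 0 (binding)
Binding constraints: C3, x_2 ≥ 0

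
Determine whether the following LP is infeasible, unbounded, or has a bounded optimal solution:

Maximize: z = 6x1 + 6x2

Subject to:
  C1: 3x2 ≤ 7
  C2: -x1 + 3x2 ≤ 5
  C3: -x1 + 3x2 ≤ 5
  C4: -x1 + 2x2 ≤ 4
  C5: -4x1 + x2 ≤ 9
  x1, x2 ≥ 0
Feasible point: (0, 0) satisfies every constraint, so the LP is feasible.
Direction d = (1, 0): for each constraint row a, a·d ≤ 0 —
  (0)(1) + (3)(0) = 0 ≤ 0
  (-1)(1) + (3)(0) = -1 ≤ 0
  (-1)(1) + (3)(0) = -1 ≤ 0
  (-1)(1) + (2)(0) = -1 ≤ 0
  (-4)(1) + (1)(0) = -4 ≤ 0
and d ≥ 0, so (0, 0) + t·d stays feasible for every t ≥ 0. Along this ray z = 6x1 + 6x2 changes by 6 per unit t, so z → +∞.

The LP is unbounded; z can be made arbitrarily large.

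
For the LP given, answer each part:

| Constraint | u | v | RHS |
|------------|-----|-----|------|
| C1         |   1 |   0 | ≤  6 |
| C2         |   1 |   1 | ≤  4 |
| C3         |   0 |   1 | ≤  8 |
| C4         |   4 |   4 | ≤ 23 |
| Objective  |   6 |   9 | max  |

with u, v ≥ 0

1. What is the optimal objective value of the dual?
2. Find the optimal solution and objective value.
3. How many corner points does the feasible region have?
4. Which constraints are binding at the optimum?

1. 36 (by strong duality, equal to the primal optimum)
2. u = 0, v = 4, z = 36
3. 3
4. C2, u ≥ 0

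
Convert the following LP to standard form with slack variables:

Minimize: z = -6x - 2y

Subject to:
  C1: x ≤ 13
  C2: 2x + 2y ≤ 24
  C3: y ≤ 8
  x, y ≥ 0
min z = -6x - 2y

s.t.
  x + s1 = 13
  2x + 2y + s2 = 24
  y + s3 = 8
  x, y, s1, s2, s3 ≥ 0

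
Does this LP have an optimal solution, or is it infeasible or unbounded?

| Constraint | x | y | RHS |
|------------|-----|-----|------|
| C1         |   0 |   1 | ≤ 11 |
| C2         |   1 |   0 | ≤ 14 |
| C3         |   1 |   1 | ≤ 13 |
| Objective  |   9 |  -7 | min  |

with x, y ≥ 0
The point (0, 11) satisfies every constraint, so the LP is feasible; the constraints give x ≤ 14 and y ≤ 11, which with x, y ≥ 0 keep the feasible region inside a bounded box. A feasible, bounded LP attains a finite optimum at a vertex.

Evaluating z = 9x - 7y at each vertex:
  (0, 0): z = 0
  (13, 0): z = 117
  (2, 11): z = -59
  (0, 11): z = -77

Bounded optimum: z* = -77 at (0, 11).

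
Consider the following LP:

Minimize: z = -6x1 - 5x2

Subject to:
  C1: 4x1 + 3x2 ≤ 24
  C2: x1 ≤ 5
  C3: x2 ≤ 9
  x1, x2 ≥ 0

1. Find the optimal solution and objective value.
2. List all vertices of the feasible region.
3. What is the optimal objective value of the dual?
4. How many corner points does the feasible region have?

1. x1 = 0, x2 = 8, z = -40
2. (0, 0), (5, 0), (5, 1.333), (0, 8)
3. -40 (by strong duality, equal to the primal optimum)
4. 4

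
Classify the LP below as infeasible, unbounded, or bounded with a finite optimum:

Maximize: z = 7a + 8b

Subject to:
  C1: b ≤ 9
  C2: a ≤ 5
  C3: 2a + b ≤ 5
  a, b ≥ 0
The point (0, 5) satisfies every constraint, so the LP is feasible; the constraints give a ≤ 5 and b ≤ 9, which with a, b ≥ 0 keep the feasible region inside a bounded box. A feasible, bounded LP attains a finite optimum at a vertex.

Evaluating z = 7a + 8b at each vertex:
  (0, 0): z = 0
  (2.5, 0): z = 17.5
  (0, 5): z = 40

The LP has an optimal solution: (0, 5) with z = 40.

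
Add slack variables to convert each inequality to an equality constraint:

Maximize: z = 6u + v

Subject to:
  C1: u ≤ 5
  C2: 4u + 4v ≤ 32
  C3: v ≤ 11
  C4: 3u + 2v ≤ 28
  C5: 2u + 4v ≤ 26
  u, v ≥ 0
max z = 6u + v

s.t.
  u + s1 = 5
  4u + 4v + s2 = 32
  v + s3 = 11
  3u + 2v + s4 = 28
  2u + 4v + s5 = 26
  u, v, s1, s2, s3, s4, s5 ≥ 0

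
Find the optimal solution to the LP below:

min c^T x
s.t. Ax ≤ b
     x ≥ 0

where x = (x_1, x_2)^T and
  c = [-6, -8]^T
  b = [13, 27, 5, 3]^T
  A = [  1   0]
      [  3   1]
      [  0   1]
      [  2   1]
x_1 = 0, x_2 = 3, z = -24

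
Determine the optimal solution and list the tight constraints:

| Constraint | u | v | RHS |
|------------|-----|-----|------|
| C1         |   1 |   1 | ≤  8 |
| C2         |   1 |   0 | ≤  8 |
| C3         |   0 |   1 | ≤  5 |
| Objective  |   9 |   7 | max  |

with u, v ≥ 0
Optimal: u = 8, v = 0
Binding: C1, C2, v ≥ 0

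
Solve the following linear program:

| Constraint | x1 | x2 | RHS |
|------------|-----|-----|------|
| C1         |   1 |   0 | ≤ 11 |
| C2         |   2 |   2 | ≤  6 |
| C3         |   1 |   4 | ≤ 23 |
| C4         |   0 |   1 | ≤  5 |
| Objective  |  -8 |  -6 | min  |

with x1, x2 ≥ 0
x1 = 3, x2 = 0, z = -24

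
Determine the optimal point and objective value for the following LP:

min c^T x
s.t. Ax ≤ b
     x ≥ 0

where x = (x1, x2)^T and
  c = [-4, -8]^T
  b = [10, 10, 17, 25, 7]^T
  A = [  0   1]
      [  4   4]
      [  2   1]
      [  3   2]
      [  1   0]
Each vertex is the intersection of two constraint boundaries that also satisfies all remaining constraints:
  x1 = 0 and x2 = 0 → (0, 0)
  4x1 + 4x2 = 10 and x2 = 0 → (2.5, 0)
  4x1 + 4x2 = 10 and x1 = 0 → (0, 2.5)

Evaluating z = -4x1 - 8x2 at each vertex:
  (0, 0): z = 0
  (2.5, 0): z = -10
  (0, 2.5): z = -20

The minimum is at (0, 2.5) with z = -20.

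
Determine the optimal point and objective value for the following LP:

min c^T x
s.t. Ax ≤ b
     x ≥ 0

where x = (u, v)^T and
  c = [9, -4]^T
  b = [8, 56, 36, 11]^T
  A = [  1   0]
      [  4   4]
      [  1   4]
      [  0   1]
u = 0, v = 9, z = -36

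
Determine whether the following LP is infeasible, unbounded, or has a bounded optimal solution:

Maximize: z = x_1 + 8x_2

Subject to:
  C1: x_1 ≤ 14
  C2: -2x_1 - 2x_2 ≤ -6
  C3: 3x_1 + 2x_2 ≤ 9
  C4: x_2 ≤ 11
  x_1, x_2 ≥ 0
The point (0, 4.5) satisfies every constraint, so the LP is feasible; the constraints give x_1 ≤ 14 and x_2 ≤ 11, which with x_1, x_2 ≥ 0 keep the feasible region inside a bounded box. A feasible, bounded LP attains a finite optimum at a vertex.

Evaluating z = x_1 + 8x_2 at each vertex:
  (3, 0): z = 3
  (0, 4.5): z = 36
  (0, 3): z = 24

Bounded optimum: z* = 36 at (0, 4.5).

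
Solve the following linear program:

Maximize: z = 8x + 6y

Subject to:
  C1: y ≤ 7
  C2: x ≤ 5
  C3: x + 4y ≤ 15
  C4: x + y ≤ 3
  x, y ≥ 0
x = 3, y = 0, z = 24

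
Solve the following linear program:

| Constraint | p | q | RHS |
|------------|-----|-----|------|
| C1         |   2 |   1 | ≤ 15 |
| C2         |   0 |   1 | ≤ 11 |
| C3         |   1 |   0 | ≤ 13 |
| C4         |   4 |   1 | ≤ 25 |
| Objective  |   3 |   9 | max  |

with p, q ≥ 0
Each vertex is the intersection of two constraint boundaries that also satisfies all remaining constraints:
  p = 0 and q = 0 → (0, 0)
  4p + q = 25 and q = 0 → (6.25, 0)
  2p + q = 15 and 4p + q = 25 → (5, 5)
  2p + q = 15 and q = 11 → (2, 11)
  q = 11 and p = 0 → (0, 11)

Evaluating z = 3p + 9q at each vertex:
  (0, 0): z = 0
  (6.25, 0): z = 18.75
  (5, 5): z = 60
  (2, 11): z = 105
  (0, 11): z = 99

The maximum is at (2, 11) with z = 105.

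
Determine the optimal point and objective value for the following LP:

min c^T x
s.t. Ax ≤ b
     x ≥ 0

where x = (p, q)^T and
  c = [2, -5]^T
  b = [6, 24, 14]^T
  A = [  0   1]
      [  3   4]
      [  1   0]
Each vertex is the intersection of two constraint boundaries that also satisfies all remaining constraints:
  p = 0 and q = 0 → (0, 0)
  3p + 4q = 24 and q = 0 → (8, 0)
  q = 6 and 3p + 4q = 24 → (0, 6)

Evaluating z = 2p - 5q at each vertex:
  (0, 0): z = 0
  (8, 0): z = 16
  (0, 6): z = -30

The minimum is at (0, 6) with z = -30.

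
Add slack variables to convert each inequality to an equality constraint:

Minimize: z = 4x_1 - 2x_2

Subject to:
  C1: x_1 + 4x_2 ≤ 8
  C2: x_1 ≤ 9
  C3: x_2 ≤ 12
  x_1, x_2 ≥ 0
min z = 4x_1 - 2x_2

s.t.
  x_1 + 4x_2 + s1 = 8
  x_1 + s2 = 9
  x_2 + s3 = 12
  x_1, x_2, s1, s2, s3 ≥ 0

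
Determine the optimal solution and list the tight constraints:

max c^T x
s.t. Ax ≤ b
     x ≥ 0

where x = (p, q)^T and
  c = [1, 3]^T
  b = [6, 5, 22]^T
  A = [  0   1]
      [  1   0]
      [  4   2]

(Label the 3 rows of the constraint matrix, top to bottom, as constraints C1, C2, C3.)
Optimal: p = 2.5, q = 6
Slack at optimum:
  C1: slack = 0 (binding)
  C2: slack = 2.5
  C3: slack = 0 (binding)
  p ≥ 0: p = 2.5
  q ≥ 0: q = 6
Binding constraints: C1, C3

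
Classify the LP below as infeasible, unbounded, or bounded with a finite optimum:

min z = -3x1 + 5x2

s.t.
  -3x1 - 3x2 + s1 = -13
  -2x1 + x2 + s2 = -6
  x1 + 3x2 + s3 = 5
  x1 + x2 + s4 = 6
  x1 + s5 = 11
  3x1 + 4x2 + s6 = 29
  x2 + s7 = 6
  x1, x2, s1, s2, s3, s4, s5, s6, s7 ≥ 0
The point (5, 0) satisfies every constraint, so the LP is feasible; the constraints give x1 ≤ 11 and x2 ≤ 6, which with x1, x2 ≥ 0 keep the feasible region inside a bounded box. A feasible, bounded LP attains a finite optimum at a vertex.

Evaluating z = -3x1 + 5x2 at each vertex:
  (4.333, 0): z = -13
  (5, 0): z = -15
  (4, 0.3333): z = -10.33

The LP has an optimal solution: (5, 0) with z = -15.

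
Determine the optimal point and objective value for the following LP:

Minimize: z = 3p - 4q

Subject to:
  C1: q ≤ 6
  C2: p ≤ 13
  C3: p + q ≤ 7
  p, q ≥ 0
p = 0, q = 6, z = -24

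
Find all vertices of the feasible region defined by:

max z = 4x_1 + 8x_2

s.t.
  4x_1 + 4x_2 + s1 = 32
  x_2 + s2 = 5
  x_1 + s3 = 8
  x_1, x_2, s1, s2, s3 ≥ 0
Each vertex is the intersection of two constraint boundaries that also satisfies all remaining constraints:
  x_1 = 0 and x_2 = 0 → (0, 0)
  4x_1 + 4x_2 = 32 and x_1 = 8 → (8, 0)
  4x_1 + 4x_2 = 32 and x_2 = 5 → (3, 5)
  x_2 = 5 and x_1 = 0 → (0, 5)

Vertices: (0, 0), (8, 0), (3, 5), (0, 5)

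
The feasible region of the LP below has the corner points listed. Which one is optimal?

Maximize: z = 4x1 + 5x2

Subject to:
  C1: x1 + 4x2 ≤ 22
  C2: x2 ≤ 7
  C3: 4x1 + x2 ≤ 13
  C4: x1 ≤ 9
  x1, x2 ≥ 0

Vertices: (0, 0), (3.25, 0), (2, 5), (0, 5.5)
(2, 5) with z = 33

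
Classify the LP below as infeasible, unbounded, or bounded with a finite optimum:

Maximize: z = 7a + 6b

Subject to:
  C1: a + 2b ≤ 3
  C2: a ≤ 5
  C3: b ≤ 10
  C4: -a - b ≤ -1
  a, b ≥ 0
The point (3, 0) satisfies every constraint, so the LP is feasible; the constraints give a ≤ 5 and b ≤ 10, which with a, b ≥ 0 keep the feasible region inside a bounded box. A feasible, bounded LP attains a finite optimum at a vertex.

Bounded optimum: z* = 21 at (3, 0).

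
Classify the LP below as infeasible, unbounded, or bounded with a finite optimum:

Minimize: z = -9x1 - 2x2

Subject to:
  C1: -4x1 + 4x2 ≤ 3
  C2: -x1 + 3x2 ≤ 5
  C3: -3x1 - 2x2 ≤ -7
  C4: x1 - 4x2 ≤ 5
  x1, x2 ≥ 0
Feasible point: (2, 1) satisfies every constraint, so the LP is feasible.
Direction d = (3, 1): for each constraint row a, a·d ≤ 0 —
  (-4)(3) + (4)(1) = -8 ≤ 0
  (-1)(3) + (3)(1) = 0 ≤ 0
  (-3)(3) + (-2)(1) = -11 ≤ 0
  (1)(3) + (-4)(1) = -1 ≤ 0
and d ≥ 0, so (2, 1) + t·d stays feasible for every t ≥ 0. Along this ray z = -9x1 - 2x2 changes by -29 per unit t, so z → −∞.

The LP is unbounded; z can be made arbitrarily small.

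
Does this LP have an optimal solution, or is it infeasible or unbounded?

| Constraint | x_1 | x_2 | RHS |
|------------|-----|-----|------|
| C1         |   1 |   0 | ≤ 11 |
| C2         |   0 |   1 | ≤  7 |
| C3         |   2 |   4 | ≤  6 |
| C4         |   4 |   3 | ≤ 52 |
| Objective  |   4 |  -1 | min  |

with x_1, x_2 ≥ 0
The point (0, 1.5) satisfies every constraint, so the LP is feasible; the constraints give x_1 ≤ 11 and x_2 ≤ 7, which with x_1, x_2 ≥ 0 keep the feasible region inside a bounded box. A feasible, bounded LP attains a finite optimum at a vertex.

Evaluating z = 4x_1 - x_2 at each vertex:
  (0, 0): z = 0
  (3, 0): z = 12
  (0, 1.5): z = -1.5

Feasible with finite optimum z* = -1.5 at (0, 1.5).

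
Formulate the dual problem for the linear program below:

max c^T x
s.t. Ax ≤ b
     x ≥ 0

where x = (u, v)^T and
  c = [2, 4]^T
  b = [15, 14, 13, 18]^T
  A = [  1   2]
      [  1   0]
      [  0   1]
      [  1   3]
Minimize: z = 15y1 + 14y2 + 13y3 + 18y4

Subject to:
  C1: -y1 - y2 - y4 ≤ -2
  C2: -2y1 - y3 - 3y4 ≤ -4
  y1, y2, y3, y4 ≥ 0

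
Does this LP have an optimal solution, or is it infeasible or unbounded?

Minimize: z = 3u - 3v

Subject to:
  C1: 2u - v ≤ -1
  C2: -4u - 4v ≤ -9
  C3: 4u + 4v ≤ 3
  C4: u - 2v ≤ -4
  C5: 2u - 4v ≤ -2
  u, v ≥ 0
C3 requires 4u + 4v ≤ 3, while C2 (-4u - 4v ≤ -9) is equivalent to 4u + 4v ≥ 9. Together they would need 9 ≤ 4u + 4v ≤ 3, which is impossible since 9 > 3. No point satisfies all constraints.

Infeasible: no point satisfies all constraints simultaneously.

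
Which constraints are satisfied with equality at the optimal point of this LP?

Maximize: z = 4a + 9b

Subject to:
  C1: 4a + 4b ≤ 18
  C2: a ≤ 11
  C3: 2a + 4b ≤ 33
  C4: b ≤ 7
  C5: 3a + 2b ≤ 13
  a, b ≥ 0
Optimal: a = 0, b = 4.5
Slack at optimum:
  C1: slack = 0 (binding)
  C2: slack = 11
  C3: slack = 15
  C4: slack = 2.5
  C5: slack = 4
  a ≥ 0: a = 0 (binding)
  b ≥ 0: b = 4.5
Binding constraints: C1, a ≥ 0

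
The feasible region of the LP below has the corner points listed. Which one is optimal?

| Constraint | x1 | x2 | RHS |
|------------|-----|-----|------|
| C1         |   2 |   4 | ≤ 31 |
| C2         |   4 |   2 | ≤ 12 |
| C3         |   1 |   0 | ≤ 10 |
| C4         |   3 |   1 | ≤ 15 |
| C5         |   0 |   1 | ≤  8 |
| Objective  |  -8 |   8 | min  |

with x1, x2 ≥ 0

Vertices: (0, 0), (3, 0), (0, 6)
Evaluating z = -8x1 + 8x2 at each vertex:
  (0, 0): z = 0
  (3, 0): z = -24
  (0, 6): z = 48

The smallest value is z = -24, attained at (3, 0).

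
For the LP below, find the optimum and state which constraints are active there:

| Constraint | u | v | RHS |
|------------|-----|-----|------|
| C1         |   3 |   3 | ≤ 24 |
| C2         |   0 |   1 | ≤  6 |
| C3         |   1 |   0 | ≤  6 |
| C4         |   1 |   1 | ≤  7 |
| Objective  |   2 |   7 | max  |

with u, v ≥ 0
Optimal: u = 1, v = 6
Binding: C2, C4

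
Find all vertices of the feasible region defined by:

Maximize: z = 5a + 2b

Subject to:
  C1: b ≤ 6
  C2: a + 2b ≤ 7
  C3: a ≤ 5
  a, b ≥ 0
Each vertex is the intersection of two constraint boundaries that also satisfies all remaining constraints:
  a = 0 and b = 0 → (0, 0)
  a = 5 and b = 0 → (5, 0)
  a + 2b = 7 and a = 5 → (5, 1)
  a + 2b = 7 and a = 0 → (0, 3.5)

Vertices: (0, 0), (5, 0), (5, 1), (0, 3.5)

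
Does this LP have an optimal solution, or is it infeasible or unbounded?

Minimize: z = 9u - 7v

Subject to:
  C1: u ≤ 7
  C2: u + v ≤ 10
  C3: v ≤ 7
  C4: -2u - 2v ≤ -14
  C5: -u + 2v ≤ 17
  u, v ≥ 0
The point (0, 7) satisfies every constraint, so the LP is feasible; the constraints give u ≤ 7 and v ≤ 7, which with u, v ≥ 0 keep the feasible region inside a bounded box. A feasible, bounded LP attains a finite optimum at a vertex.

Evaluating z = 9u - 7v at each vertex:
  (7, 0): z = 63
  (7, 3): z = 42
  (3, 7): z = -22
  (0, 7): z = -49

The LP has an optimal solution: (0, 7) with z = -49.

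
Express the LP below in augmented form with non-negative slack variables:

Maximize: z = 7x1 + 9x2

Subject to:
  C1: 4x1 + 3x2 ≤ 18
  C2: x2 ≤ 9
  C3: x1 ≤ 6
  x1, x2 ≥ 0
max z = 7x1 + 9x2

s.t.
  4x1 + 3x2 + s1 = 18
  x2 + s2 = 9
  x1 + s3 = 6
  x1, x2, s1, s2, s3 ≥ 0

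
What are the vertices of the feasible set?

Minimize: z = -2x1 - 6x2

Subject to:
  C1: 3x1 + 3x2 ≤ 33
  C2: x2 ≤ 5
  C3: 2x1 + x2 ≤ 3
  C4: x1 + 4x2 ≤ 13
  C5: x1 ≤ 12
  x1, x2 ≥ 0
Each vertex is the intersection of two constraint boundaries that also satisfies all remaining constraints:
  x1 = 0 and x2 = 0 → (0, 0)
  2x1 + x2 = 3 and x2 = 0 → (1.5, 0)
  2x1 + x2 = 3 and x1 = 0 → (0, 3)

Vertices: (0, 0), (1.5, 0), (0, 3)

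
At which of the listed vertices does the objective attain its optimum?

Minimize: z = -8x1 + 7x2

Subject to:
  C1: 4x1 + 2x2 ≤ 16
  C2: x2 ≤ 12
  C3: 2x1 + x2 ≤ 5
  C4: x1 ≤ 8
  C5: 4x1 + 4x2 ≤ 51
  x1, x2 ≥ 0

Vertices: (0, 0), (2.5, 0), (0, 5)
Evaluating z = -8x1 + 7x2 at each vertex:
  (0, 0): z = 0
  (2.5, 0): z = -20
  (0, 5): z = 35

The smallest value is z = -20, attained at (2.5, 0).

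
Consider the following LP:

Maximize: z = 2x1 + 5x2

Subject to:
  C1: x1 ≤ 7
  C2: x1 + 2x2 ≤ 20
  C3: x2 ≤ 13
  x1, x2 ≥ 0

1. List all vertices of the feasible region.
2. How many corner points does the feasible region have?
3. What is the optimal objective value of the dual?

1. (0, 0), (7, 0), (7, 6.5), (0, 10)
2. 4
3. 50 (by strong duality, equal to the primal optimum)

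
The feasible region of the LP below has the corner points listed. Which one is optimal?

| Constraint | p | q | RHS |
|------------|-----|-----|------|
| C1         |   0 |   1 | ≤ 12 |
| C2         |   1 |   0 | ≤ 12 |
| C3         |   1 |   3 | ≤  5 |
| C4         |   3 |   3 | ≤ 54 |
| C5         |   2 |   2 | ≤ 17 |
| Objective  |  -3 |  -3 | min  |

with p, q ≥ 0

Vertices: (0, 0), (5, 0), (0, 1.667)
Evaluating z = -3p - 3q at each vertex:
  (0, 0): z = 0
  (5, 0): z = -15
  (0, 1.667): z = -5

The smallest value is z = -15, attained at (5, 0).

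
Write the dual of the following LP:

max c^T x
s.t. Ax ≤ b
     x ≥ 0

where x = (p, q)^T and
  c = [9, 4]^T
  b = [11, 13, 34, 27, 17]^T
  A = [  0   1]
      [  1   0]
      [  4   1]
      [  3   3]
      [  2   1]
Minimize: z = 11y1 + 13y2 + 34y3 + 27y4 + 17y5

Subject to:
  C1: -y2 - 4y3 - 3y4 - 2y5 ≤ -9
  C2: -y1 - y3 - 3y4 - y5 ≤ -4
  y1, y2, y3, y4, y5 ≥ 0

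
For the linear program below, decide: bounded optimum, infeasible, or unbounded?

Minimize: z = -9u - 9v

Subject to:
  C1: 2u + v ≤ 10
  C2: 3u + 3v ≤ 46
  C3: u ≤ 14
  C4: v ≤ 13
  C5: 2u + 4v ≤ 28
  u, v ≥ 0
The point (2, 6) satisfies every constraint, so the LP is feasible; the constraints give u ≤ 14 and v ≤ 13, which with u, v ≥ 0 keep the feasible region inside a bounded box. A feasible, bounded LP attains a finite optimum at a vertex.

Evaluating z = -9u - 9v at each vertex:
  (0, 0): z = 0
  (5, 0): z = -45
  (2, 6): z = -72
  (0, 7): z = -63

Bounded optimum: z* = -72 at (2, 6).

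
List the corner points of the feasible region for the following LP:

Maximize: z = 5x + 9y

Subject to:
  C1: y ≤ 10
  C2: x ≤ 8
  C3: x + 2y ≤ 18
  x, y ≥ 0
Each vertex is the intersection of two constraint boundaries that also satisfies all remaining constraints:
  x = 0 and y = 0 → (0, 0)
  x = 8 and y = 0 → (8, 0)
  x = 8 and x + 2y = 18 → (8, 5)
  x + 2y = 18 and x = 0 → (0, 9)

Vertices: (0, 0), (8, 0), (8, 5), (0, 9)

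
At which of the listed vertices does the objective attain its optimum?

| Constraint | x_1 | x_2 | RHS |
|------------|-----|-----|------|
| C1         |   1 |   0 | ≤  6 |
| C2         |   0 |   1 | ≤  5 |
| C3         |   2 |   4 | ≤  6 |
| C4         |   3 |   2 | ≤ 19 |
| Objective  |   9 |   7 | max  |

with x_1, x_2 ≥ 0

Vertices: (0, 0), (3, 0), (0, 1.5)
Evaluating z = 9x_1 + 7x_2 at each vertex:
  (0, 0): z = 0
  (3, 0): z = 27
  (0, 1.5): z = 10.5

The largest value is z = 27, attained at (3, 0).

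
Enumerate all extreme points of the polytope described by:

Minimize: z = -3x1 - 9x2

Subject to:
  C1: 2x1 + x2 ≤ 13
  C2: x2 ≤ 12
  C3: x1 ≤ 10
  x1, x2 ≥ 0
Each vertex is the intersection of two constraint boundaries that also satisfies all remaining constraints:
  x1 = 0 and x2 = 0 → (0, 0)
  2x1 + x2 = 13 and x2 = 0 → (6.5, 0)
  2x1 + x2 = 13 and x2 = 12 → (0.5, 12)
  x2 = 12 and x1 = 0 → (0, 12)

Vertices: (0, 0), (6.5, 0), (0.5, 12), (0, 12)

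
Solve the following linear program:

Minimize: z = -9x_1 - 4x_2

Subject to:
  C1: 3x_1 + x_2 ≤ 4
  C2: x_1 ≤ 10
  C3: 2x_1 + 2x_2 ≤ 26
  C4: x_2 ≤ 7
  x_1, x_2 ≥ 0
Each vertex is the intersection of two constraint boundaries that also satisfies all remaining constraints:
  x_1 = 0 and x_2 = 0 → (0, 0)
  3x_1 + x_2 = 4 and x_2 = 0 → (1.333, 0)
  3x_1 + x_2 = 4 and x_1 = 0 → (0, 4)

Evaluating z = -9x_1 - 4x_2 at each vertex:
  (0, 0): z = 0
  (1.333, 0): z = -12
  (0, 4): z = -16

The minimum is at (0, 4) with z = -16.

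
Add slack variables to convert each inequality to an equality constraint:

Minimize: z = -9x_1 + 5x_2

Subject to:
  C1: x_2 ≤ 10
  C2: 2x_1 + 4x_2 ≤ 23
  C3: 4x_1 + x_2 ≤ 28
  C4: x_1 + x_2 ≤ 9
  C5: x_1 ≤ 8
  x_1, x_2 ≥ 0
min z = -9x_1 + 5x_2

s.t.
  x_2 + s1 = 10
  2x_1 + 4x_2 + s2 = 23
  4x_1 + x_2 + s3 = 28
  x_1 + x_2 + s4 = 9
  x_1 + s5 = 8
  x_1, x_2, s1, s2, s3, s4, s5 ≥ 0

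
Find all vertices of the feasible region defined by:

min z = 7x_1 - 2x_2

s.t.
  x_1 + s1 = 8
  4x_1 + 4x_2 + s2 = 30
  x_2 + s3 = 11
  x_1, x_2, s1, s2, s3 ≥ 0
Each vertex is the intersection of two constraint boundaries that also satisfies all remaining constraints:
  x_1 = 0 and x_2 = 0 → (0, 0)
  4x_1 + 4x_2 = 30 and x_2 = 0 → (7.5, 0)
  4x_1 + 4x_2 = 30 and x_1 = 0 → (0, 7.5)

Vertices: (0, 0), (7.5, 0), (0, 7.5)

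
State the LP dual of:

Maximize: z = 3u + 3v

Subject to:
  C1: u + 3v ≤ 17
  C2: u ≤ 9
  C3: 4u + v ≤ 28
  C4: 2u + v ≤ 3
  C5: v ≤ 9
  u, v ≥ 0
Minimize: z = 17y1 + 9y2 + 28y3 + 3y4 + 9y5

Subject to:
  C1: -y1 - y2 - 4y3 - 2y4 ≤ -3
  C2: -3y1 - y3 - y4 - y5 ≤ -3
  y1, y2, y3, y4, y5 ≥ 0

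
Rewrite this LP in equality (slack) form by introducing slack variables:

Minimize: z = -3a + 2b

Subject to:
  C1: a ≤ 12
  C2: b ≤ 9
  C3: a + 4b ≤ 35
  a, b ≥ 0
min z = -3a + 2b

s.t.
  a + s1 = 12
  b + s2 = 9
  a + 4b + s3 = 35
  a, b, s1, s2, s3 ≥ 0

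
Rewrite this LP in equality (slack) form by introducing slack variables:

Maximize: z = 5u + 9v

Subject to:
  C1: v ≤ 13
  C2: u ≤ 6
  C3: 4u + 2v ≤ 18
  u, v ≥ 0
max z = 5u + 9v

s.t.
  v + s1 = 13
  u + s2 = 6
  4u + 2v + s3 = 18
  u, v, s1, s2, s3 ≥ 0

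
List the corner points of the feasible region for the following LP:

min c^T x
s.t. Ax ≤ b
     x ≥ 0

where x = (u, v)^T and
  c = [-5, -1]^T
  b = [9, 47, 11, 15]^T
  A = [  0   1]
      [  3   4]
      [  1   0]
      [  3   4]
Each vertex is the intersection of two constraint boundaries that also satisfies all remaining constraints:
  u = 0 and v = 0 → (0, 0)
  3u + 4v = 15 and v = 0 → (5, 0)
  3u + 4v = 15 and u = 0 → (0, 3.75)

Vertices: (0, 0), (5, 0), (0, 3.75)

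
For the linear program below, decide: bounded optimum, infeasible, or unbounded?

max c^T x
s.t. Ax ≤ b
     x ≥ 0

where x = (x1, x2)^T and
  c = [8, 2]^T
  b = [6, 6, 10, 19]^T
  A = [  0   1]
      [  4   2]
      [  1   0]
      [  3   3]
The point (1.5, 0) satisfies every constraint, so the LP is feasible; the constraints give x1 ≤ 10 and x2 ≤ 6, which with x1, x2 ≥ 0 keep the feasible region inside a bounded box. A feasible, bounded LP attains a finite optimum at a vertex.

Feasible with finite optimum z* = 12 at (1.5, 0).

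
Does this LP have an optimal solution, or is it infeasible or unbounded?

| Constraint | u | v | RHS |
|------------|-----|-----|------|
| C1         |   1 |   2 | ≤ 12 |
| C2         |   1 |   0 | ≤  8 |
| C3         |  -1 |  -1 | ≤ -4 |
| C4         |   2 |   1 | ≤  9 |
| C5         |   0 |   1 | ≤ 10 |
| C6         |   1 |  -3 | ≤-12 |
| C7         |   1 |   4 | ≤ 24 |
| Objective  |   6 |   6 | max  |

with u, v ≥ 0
The point (2, 5) satisfies every constraint, so the LP is feasible; the constraints give u ≤ 8 and v ≤ 10, which with u, v ≥ 0 keep the feasible region inside a bounded box. A feasible, bounded LP attains a finite optimum at a vertex.

Evaluating z = 6u + 6v at each vertex:
  (0, 4): z = 24
  (2.143, 4.714): z = 41.14
  (2, 5): z = 42
  (0, 6): z = 36

Bounded optimum: z* = 42 at (2, 5).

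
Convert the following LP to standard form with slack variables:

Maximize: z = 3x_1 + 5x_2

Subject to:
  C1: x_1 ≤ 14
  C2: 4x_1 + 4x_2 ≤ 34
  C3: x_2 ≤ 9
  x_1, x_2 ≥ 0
max z = 3x_1 + 5x_2

s.t.
  x_1 + s1 = 14
  4x_1 + 4x_2 + s2 = 34
  x_2 + s3 = 9
  x_1, x_2, s1, s2, s3 ≥ 0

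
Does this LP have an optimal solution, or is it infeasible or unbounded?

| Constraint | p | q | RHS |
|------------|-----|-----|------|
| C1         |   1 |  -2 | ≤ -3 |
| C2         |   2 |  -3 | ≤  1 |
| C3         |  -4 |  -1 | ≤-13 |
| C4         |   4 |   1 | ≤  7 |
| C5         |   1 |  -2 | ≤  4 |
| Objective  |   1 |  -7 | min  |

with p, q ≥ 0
C4 requires 4p + q ≤ 7, while C3 (-4p - q ≤ -13) is equivalent to 4p + q ≥ 13. Together they would need 13 ≤ 4p + q ≤ 7, which is impossible since 13 > 7. No point satisfies all constraints.

Infeasible: no point satisfies all constraints simultaneously.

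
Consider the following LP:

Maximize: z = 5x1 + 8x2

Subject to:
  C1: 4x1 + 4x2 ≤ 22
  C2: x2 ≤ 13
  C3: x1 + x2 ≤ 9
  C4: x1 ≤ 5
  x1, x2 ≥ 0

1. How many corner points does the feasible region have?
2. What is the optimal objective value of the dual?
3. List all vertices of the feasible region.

1. 4
2. 44 (by strong duality, equal to the primal optimum)
3. (0, 0), (5, 0), (5, 0.5), (0, 5.5)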